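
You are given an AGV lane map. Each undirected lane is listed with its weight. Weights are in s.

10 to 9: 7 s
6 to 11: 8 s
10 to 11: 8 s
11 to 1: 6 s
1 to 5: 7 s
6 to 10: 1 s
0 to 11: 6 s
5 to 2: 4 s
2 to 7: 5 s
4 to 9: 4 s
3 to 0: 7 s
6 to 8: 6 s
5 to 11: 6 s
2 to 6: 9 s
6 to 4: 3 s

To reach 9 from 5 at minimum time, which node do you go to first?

2

Candidate routes:
5 → 2 → 6 → 4 → 9: 4+9+3+4 = 20
5 → 2 → 6 → 10 → 9: 4+9+1+7 = 21
Cheapest is 5 → 2 → 6 → 4 → 9 at 20 s.
So from 5 the first move is to 2.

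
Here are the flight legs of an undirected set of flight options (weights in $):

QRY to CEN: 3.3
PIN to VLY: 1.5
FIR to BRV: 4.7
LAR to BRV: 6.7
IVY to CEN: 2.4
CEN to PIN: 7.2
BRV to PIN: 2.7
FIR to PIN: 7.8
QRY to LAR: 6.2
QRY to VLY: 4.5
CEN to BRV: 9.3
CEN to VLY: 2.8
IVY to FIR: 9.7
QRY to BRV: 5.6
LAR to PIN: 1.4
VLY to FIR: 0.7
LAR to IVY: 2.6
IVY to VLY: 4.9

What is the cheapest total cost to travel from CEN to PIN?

Candidate routes:
CEN - VLY - PIN: 2.8+1.5 = 4.3
CEN - PIN: 7.2 = 7.2
CEN - IVY - LAR - PIN: 2.4+2.6+1.4 = 6.4
Cheapest is CEN - VLY - PIN at $4.3.

$4.3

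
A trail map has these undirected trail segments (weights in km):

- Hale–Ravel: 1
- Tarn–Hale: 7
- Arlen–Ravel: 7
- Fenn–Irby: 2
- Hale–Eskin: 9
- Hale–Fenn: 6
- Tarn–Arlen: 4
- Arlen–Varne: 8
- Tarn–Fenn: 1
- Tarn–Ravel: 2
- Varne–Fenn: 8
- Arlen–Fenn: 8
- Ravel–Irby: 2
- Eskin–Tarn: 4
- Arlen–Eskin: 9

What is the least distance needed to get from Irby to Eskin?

7 km

Compare a few routes:
Irby–Ravel–Hale–Eskin: 2+1+9 = 12
Irby–Ravel–Tarn–Eskin: 2+2+4 = 8
Irby–Fenn–Tarn–Eskin: 2+1+4 = 7
Cheapest is Irby–Fenn–Tarn–Eskin at 7 km.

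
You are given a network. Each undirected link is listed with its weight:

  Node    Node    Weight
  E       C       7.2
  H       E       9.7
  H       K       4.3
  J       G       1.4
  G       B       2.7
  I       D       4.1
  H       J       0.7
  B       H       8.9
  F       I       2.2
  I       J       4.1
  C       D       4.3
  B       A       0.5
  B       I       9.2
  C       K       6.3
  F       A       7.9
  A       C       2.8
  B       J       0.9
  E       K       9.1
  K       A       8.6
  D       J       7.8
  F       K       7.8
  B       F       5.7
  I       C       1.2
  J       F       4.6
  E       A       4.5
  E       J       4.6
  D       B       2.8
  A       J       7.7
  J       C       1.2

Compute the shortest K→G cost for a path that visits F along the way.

Best K to F: K–F costing 7.8
Best F to G: F–J–G costing 6
Total via F: 7.8 + 6 = 13.8.

13.8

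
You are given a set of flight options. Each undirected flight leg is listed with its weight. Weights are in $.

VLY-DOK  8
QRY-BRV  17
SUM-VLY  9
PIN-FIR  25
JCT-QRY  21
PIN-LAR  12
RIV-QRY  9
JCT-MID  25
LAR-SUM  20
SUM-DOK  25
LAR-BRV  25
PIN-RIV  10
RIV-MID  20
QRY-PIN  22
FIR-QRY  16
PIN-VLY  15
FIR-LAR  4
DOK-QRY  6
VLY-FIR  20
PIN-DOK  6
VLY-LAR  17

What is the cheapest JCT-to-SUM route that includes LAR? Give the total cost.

$61

Shortest JCT→LAR: JCT → QRY → FIR → LAR = 41
Best LAR to SUM: LAR → SUM costing 20
Total via LAR: 41 + 20 = $61.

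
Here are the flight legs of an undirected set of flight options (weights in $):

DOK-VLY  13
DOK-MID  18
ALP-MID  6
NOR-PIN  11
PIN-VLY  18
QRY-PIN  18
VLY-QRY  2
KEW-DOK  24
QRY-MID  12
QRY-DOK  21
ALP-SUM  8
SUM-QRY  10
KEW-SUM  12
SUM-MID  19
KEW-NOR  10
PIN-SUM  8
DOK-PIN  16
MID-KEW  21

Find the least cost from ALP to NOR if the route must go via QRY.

$47

Shortest ALP→QRY: ALP → MID → QRY = 18
Shortest QRY→NOR: QRY → PIN → NOR = 29
Total via QRY: 18 + 29 = $47.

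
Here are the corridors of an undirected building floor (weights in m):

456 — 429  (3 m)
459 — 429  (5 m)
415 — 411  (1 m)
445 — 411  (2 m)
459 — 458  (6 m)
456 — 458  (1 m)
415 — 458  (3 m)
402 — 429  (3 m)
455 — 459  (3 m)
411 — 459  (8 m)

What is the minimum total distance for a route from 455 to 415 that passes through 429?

Shortest 455→429: 455 → 459 → 429 = 8
Shortest 429→415: 429 → 456 → 458 → 415 = 7
Total via 429: 8 + 7 = 15 m.

15 m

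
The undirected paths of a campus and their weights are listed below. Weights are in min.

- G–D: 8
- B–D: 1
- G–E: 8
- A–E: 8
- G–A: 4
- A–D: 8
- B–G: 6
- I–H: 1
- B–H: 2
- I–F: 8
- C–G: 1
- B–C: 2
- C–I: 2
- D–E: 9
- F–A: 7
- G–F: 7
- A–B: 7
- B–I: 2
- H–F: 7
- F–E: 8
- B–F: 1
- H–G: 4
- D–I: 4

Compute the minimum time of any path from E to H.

Shortest distances from E:
E: 0
A: 8  (via E)
F: 8  (via E)
G: 8  (via E)
B: 9  (via F)
C: 9  (via G)
D: 9  (via E)
H: 11  (via B)
Shortest route: E–F–B–H = 11 min.

11 min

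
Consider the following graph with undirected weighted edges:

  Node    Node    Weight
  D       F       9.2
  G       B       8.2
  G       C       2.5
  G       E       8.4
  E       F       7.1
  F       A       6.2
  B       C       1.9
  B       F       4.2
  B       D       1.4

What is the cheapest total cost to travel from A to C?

12.3

Running Dijkstra from A:
A: 0
F: 6.2  (via A)
B: 10.4  (via F)
D: 11.8  (via B)
C: 12.3  (via B)
Shortest route: A → F → B → C = 12.3.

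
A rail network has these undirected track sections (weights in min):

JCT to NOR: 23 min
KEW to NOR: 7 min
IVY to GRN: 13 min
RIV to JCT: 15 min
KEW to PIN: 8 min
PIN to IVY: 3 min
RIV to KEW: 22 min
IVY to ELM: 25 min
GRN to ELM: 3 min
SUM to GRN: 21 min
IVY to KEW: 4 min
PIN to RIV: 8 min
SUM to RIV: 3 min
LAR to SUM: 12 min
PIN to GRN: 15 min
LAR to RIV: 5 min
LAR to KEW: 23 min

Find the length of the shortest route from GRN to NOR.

Settle nodes by increasing distance from GRN:
GRN: 0
ELM: 3  (via GRN)
IVY: 13  (via GRN)
PIN: 15  (via GRN)
KEW: 17  (via IVY)
SUM: 21  (via GRN)
RIV: 23  (via PIN)
NOR: 24  (via KEW)
Shortest route: GRN–IVY–KEW–NOR = 24 min.

24 min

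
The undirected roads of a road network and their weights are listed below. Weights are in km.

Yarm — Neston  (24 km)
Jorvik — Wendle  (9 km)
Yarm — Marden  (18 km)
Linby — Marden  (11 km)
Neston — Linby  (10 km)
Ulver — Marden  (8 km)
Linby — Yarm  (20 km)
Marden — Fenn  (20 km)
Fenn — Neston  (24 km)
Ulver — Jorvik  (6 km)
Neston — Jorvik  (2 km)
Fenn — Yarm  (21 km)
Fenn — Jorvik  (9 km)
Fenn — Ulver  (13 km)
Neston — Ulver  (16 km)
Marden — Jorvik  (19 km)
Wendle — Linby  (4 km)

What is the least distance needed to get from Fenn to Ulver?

13 km

Enumerating some paths:
Fenn–Marden–Ulver: 20+8 = 28
Fenn–Ulver: 13 = 13
Fenn–Jorvik–Ulver: 9+6 = 15
Fenn–Jorvik–Neston–Ulver: 9+2+16 = 27
Cheapest is Fenn–Ulver at 13 km.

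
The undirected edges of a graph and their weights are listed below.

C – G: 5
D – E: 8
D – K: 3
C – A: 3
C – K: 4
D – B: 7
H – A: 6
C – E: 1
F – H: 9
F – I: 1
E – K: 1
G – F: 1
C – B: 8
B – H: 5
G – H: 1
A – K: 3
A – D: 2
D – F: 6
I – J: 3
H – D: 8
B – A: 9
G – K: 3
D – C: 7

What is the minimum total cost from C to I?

Running Dijkstra from C:
C: 0
E: 1  (via C)
K: 2  (via E)
A: 3  (via C)
D: 5  (via K)
G: 5  (via C)
F: 6  (via G)
H: 6  (via G)
I: 7  (via F)
Shortest route: C → G → F → I = 7.

7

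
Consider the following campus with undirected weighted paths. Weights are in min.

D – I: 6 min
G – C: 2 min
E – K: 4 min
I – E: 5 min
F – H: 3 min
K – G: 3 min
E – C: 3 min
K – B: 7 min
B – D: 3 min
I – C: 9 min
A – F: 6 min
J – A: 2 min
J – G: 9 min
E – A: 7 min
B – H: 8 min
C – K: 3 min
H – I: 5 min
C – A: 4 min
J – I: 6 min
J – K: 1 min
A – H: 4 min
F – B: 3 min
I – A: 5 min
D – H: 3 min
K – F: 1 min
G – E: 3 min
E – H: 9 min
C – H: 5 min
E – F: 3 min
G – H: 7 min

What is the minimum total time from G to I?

Settle nodes by increasing distance from G:
G: 0
C: 2  (via G)
E: 3  (via G)
K: 3  (via G)
F: 4  (via K)
J: 4  (via K)
A: 6  (via C)
B: 7  (via F)
H: 7  (via G)
I: 8  (via E)
Shortest route: G → E → I = 8 min.

8 min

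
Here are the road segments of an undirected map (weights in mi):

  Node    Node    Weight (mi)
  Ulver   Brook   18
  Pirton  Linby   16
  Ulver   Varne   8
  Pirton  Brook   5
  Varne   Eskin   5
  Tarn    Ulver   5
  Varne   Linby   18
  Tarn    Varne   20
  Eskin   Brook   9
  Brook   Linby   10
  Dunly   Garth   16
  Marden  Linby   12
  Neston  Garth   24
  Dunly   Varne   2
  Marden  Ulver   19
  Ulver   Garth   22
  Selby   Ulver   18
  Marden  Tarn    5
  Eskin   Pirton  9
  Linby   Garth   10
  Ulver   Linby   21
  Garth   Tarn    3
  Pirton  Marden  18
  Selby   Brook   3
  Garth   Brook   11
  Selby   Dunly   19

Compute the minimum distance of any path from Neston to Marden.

32 mi

Settle nodes by increasing distance from Neston:
Neston: 0
Garth: 24  (via Neston)
Tarn: 27  (via Garth)
Marden: 32  (via Tarn)
Shortest route: Neston–Garth–Tarn–Marden = 32 mi.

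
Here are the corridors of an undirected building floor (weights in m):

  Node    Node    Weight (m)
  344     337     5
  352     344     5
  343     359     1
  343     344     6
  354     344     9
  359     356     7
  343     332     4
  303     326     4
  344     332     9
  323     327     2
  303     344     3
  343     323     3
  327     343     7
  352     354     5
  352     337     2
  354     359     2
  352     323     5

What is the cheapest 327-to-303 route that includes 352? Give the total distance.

15 m

Best 327 to 352: 327–323–352 costing 7
Best 352 to 303: 352–344–303 costing 8
Total via 352: 7 + 8 = 15 m.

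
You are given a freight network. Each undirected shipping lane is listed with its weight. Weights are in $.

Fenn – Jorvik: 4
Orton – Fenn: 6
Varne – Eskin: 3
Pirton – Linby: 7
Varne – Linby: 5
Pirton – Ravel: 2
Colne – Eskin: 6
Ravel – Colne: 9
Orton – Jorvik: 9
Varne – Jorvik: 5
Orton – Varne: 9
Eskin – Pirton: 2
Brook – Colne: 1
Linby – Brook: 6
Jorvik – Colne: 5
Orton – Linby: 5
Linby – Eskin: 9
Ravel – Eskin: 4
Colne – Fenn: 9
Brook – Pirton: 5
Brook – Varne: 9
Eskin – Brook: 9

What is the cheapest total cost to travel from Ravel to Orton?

Candidate routes:
Ravel - Pirton - Linby - Orton: 2+7+5 = 14
Ravel - Eskin - Varne - Orton: 4+3+9 = 16
Ravel - Pirton - Eskin - Varne - Orton: 2+2+3+9 = 16
The minimum is $14 via Ravel - Pirton - Linby - Orton.

$14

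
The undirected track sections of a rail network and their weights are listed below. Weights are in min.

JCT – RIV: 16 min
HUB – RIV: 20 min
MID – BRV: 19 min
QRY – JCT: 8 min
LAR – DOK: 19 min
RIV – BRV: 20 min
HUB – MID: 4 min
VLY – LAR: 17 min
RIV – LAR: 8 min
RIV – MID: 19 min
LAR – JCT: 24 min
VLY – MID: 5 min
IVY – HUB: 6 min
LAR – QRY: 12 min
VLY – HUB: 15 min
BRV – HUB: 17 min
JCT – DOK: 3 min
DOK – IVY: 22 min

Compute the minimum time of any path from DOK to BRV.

39 min

Enumerating some paths:
DOK–JCT–RIV–BRV: 3+16+20 = 39
DOK–IVY–HUB–BRV: 22+6+17 = 45
Cheapest is DOK–JCT–RIV–BRV at 39 min.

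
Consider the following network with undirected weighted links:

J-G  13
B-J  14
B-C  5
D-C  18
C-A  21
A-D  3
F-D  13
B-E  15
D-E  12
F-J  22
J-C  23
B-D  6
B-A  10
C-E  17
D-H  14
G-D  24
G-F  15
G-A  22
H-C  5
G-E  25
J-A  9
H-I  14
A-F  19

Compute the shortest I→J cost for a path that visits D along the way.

Shortest I→D: I → H → D = 28
Shortest D→J: D → A → J = 12
Total via D: 28 + 12 = 40.

40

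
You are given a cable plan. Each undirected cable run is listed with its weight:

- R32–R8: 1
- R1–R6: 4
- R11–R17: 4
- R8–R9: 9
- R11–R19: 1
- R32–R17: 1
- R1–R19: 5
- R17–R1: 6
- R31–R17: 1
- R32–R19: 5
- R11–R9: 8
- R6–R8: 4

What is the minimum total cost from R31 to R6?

7

Settle nodes by increasing distance from R31:
R31: 0
R17: 1  (via R31)
R32: 2  (via R17)
R8: 3  (via R32)
R11: 5  (via R17)
R19: 6  (via R11)
R1: 7  (via R17)
R6: 7  (via R8)
Shortest route: R31–R17–R32–R8–R6 = 7.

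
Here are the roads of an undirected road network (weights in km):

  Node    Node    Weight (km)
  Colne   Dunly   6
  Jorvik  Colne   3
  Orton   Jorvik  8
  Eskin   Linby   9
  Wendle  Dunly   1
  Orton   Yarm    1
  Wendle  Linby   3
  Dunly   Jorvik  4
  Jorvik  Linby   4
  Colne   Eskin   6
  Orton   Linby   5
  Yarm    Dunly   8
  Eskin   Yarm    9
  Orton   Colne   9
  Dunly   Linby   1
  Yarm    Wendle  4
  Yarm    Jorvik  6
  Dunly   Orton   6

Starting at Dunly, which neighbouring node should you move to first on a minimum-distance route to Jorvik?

Jorvik

Enumerating some paths:
Dunly - Jorvik: 4 = 4
Dunly - Linby - Jorvik: 1+4 = 5
Cheapest is Dunly - Jorvik at 4 km.
So from Dunly the first move is to Jorvik.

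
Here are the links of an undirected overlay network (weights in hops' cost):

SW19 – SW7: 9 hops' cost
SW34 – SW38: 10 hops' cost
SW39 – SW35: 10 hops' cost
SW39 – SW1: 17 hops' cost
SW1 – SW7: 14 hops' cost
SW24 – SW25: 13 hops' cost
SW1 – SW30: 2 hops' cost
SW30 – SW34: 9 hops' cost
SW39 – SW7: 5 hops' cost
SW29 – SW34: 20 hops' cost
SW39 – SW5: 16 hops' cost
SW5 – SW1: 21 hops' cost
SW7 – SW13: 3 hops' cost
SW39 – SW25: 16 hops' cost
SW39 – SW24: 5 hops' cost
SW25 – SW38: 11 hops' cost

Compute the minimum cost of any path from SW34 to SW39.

Settle nodes by increasing distance from SW34:
SW34: 0
SW30: 9  (via SW34)
SW38: 10  (via SW34)
SW1: 11  (via SW30)
SW29: 20  (via SW34)
SW25: 21  (via SW38)
SW7: 25  (via SW1)
SW13: 28  (via SW7)
SW39: 28  (via SW1)
Shortest route: SW34–SW30–SW1–SW39 = 28 hops' cost.

28 hops' cost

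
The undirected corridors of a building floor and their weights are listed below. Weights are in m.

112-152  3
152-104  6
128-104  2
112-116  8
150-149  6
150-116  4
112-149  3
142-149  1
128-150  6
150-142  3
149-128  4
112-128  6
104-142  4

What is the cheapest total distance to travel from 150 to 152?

10 m

Compare a few routes:
150 → 142 → 149 → 112 → 152: 3+1+3+3 = 10
150 → 149 → 112 → 152: 6+3+3 = 12
Cheapest is 150 → 142 → 149 → 112 → 152 at 10 m.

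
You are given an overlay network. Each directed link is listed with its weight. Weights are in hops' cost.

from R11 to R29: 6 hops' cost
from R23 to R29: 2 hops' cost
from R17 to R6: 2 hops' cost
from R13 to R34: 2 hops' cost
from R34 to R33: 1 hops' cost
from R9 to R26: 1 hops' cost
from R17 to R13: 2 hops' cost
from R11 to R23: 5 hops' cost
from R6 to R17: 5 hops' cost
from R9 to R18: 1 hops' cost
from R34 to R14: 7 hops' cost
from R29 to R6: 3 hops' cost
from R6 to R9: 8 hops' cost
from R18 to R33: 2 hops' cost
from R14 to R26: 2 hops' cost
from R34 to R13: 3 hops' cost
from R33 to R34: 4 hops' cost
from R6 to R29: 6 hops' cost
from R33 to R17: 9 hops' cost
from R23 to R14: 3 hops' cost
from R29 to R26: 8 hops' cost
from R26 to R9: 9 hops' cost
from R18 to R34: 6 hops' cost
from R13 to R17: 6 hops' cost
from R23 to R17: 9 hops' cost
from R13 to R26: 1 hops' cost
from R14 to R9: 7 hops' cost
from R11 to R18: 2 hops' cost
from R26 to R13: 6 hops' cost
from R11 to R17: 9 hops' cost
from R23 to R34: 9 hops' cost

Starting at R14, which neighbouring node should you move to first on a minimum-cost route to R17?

Candidate routes:
R14 - R9 - R18 - R33 - R17: 7+1+2+9 = 19
R14 - R26 - R13 - R17: 2+6+6 = 14
Cheapest is R14 - R26 - R13 - R17 at 14 hops' cost.
So from R14 the first move is to R26.

R26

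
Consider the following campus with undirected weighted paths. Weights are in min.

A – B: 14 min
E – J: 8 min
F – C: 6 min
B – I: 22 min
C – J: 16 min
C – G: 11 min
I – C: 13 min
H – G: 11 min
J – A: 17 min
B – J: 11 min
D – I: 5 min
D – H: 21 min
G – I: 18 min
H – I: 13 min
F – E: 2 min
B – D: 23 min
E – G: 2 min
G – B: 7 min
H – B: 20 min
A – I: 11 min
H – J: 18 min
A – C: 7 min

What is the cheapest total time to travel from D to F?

Candidate routes:
D - I - G - E - F: 5+18+2+2 = 27
D - I - C - F: 5+13+6 = 24
D - I - A - C - F: 5+11+7+6 = 29
The minimum is 24 min via D - I - C - F.

24 min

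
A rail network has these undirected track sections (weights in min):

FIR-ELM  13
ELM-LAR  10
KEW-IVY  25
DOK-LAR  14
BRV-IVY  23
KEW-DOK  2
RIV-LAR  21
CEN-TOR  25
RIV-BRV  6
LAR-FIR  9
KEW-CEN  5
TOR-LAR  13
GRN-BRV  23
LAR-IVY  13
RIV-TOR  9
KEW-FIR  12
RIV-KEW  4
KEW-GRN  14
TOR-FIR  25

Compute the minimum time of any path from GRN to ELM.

Settle nodes by increasing distance from GRN:
GRN: 0
KEW: 14  (via GRN)
DOK: 16  (via KEW)
RIV: 18  (via KEW)
CEN: 19  (via KEW)
BRV: 23  (via GRN)
FIR: 26  (via KEW)
TOR: 27  (via RIV)
LAR: 30  (via DOK)
ELM: 39  (via FIR)
Shortest route: GRN → KEW → FIR → ELM = 39 min.

39 min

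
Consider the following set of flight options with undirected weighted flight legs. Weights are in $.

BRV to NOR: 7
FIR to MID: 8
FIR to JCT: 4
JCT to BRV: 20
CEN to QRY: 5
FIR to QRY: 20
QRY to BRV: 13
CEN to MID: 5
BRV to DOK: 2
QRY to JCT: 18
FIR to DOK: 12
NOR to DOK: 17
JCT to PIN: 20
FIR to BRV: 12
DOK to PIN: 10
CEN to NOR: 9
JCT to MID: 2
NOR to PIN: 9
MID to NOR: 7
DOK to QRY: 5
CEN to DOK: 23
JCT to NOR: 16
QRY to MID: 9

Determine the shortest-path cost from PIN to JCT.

$18

Enumerating some paths:
PIN → NOR → CEN → MID → JCT: 9+9+5+2 = 25
PIN → NOR → MID → JCT: 9+7+2 = 18
PIN → NOR → JCT: 9+16 = 25
PIN → JCT: 20 = 20
The minimum is $18 via PIN → NOR → MID → JCT.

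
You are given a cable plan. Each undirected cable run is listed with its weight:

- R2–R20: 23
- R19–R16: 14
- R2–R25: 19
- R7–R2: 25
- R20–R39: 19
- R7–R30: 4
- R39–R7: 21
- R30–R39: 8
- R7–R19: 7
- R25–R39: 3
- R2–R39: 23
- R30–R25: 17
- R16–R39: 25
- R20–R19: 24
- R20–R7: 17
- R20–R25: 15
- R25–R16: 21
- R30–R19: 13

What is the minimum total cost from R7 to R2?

Settle nodes by increasing distance from R7:
R7: 0
R30: 4  (via R7)
R19: 7  (via R7)
R39: 12  (via R30)
R25: 15  (via R39)
R20: 17  (via R7)
R16: 21  (via R19)
R2: 25  (via R7)
Shortest route: R7–R2 = 25.

25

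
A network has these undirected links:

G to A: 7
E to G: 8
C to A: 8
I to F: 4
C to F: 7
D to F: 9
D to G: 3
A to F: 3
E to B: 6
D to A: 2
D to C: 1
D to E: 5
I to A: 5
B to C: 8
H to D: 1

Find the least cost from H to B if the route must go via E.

12

Best H to E: H–D–E costing 6
Shortest E→B: E–B = 6
Total via E: 6 + 6 = 12.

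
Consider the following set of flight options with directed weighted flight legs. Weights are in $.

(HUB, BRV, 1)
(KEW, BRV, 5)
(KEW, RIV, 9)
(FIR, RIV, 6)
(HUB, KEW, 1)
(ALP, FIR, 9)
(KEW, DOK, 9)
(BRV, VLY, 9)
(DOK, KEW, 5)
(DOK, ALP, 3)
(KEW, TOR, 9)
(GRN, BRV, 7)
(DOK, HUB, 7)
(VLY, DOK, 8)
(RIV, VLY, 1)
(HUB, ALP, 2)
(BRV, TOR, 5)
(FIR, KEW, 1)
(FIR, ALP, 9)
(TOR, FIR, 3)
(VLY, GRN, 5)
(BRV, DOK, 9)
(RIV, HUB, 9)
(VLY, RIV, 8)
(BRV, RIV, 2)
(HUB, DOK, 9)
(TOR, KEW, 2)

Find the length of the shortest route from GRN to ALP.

Running Dijkstra from GRN:
GRN: 0
BRV: 7  (via GRN)
RIV: 9  (via BRV)
VLY: 10  (via RIV)
TOR: 12  (via BRV)
KEW: 14  (via TOR)
FIR: 15  (via TOR)
DOK: 16  (via BRV)
HUB: 18  (via RIV)
ALP: 19  (via DOK)
Shortest route: GRN–BRV–DOK–ALP = $19.

$19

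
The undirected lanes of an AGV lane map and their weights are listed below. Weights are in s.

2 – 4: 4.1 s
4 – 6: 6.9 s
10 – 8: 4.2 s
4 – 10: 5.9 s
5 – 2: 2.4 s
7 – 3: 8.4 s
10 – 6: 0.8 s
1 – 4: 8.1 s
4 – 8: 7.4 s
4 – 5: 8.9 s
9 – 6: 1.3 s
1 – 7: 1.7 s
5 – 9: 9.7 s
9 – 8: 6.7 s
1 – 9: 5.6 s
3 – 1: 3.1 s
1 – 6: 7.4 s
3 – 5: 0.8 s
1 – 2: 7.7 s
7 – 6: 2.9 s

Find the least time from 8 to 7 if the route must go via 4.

Shortest 8→4: 8–4 = 7.4
Shortest 4→7: 4–10–6–7 = 9.6
Total via 4: 7.4 + 9.6 = 17 s.

17 s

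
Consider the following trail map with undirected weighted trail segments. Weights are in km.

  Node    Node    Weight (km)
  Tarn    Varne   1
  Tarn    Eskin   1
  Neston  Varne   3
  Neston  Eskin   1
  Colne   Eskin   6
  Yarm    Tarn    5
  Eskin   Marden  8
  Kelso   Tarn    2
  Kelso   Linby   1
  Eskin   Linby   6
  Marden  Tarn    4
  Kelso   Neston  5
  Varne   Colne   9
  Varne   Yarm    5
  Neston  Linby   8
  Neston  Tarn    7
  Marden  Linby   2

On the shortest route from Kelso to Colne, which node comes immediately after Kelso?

Compare a few routes:
Kelso–Tarn–Eskin–Colne: 2+1+6 = 9
Kelso–Neston–Eskin–Colne: 5+1+6 = 12
Kelso–Tarn–Varne–Colne: 2+1+9 = 12
Cheapest is Kelso–Tarn–Eskin–Colne at 9 km.
So from Kelso the first move is to Tarn.

Tarn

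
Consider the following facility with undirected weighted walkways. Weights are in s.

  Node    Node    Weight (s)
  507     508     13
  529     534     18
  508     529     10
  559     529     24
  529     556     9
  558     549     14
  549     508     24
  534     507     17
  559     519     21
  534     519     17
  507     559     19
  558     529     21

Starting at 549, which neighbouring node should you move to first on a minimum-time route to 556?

Compare a few routes:
549 → 558 → 529 → 556: 14+21+9 = 44
549 → 508 → 529 → 556: 24+10+9 = 43
549 → 508 → 507 → 534 → 529 → 556: 24+13+17+18+9 = 81
Cheapest is 549 → 508 → 529 → 556 at 43 s.
So from 549 the first move is to 508.

508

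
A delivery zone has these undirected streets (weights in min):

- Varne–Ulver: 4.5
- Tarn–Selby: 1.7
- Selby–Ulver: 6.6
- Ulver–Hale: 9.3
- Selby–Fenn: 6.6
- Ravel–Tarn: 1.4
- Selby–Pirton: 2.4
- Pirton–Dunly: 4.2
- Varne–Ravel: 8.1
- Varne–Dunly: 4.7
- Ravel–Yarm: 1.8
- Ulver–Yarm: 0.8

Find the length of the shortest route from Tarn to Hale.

13.3 min

Settle nodes by increasing distance from Tarn:
Tarn: 0
Ravel: 1.4  (via Tarn)
Selby: 1.7  (via Tarn)
Yarm: 3.2  (via Ravel)
Ulver: 4  (via Yarm)
Pirton: 4.1  (via Selby)
Fenn: 8.3  (via Selby)
Dunly: 8.3  (via Pirton)
Varne: 8.5  (via Ulver)
Hale: 13.3  (via Ulver)
Shortest route: Tarn → Ravel → Yarm → Ulver → Hale = 13.3 min.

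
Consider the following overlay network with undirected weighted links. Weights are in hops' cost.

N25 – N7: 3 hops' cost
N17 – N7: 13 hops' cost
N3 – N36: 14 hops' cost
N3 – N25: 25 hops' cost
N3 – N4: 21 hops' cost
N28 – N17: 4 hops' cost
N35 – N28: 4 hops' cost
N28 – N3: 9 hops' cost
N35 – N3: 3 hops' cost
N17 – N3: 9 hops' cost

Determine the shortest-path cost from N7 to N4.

Candidate routes:
N7–N17–N3–N4: 13+9+21 = 43
N7–N17–N28–N3–N4: 13+4+9+21 = 47
N7–N25–N3–N4: 3+25+21 = 49
N7–N17–N28–N35–N3–N4: 13+4+4+3+21 = 45
The minimum is 43 hops' cost via N7–N17–N3–N4.

43 hops' cost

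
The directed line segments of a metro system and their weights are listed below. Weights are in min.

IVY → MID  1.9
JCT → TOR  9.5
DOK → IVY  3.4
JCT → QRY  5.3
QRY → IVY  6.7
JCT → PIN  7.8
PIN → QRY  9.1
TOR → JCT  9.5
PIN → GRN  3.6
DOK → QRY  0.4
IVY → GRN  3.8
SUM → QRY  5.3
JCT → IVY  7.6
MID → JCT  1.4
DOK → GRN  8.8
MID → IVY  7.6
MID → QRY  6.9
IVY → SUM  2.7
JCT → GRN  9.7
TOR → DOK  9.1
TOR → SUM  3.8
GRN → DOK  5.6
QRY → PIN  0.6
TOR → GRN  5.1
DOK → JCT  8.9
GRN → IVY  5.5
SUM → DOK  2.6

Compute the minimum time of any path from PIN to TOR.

21.9 min

Settle nodes by increasing distance from PIN:
PIN: 0
GRN: 3.6  (via PIN)
IVY: 9.1  (via GRN)
QRY: 9.1  (via PIN)
DOK: 9.2  (via GRN)
MID: 11  (via IVY)
SUM: 11.8  (via IVY)
JCT: 12.4  (via MID)
TOR: 21.9  (via JCT)
Shortest route: PIN–GRN–IVY–MID–JCT–TOR = 21.9 min.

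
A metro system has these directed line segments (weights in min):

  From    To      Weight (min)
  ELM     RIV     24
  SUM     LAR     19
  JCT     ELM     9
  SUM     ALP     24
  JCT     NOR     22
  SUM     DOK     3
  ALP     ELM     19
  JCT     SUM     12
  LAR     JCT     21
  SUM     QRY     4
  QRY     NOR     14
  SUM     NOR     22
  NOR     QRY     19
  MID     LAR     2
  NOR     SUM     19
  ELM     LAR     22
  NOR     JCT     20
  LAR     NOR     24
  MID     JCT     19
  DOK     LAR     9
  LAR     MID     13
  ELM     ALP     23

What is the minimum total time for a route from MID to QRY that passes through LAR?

39 min

Best MID to LAR: MID → LAR costing 2
Shortest LAR→QRY: LAR → JCT → SUM → QRY = 37
Total via LAR: 2 + 37 = 39 min.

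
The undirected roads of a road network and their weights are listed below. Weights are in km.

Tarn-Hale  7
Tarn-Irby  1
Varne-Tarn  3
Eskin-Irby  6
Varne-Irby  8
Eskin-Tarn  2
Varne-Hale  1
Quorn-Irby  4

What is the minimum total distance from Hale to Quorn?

Shortest distances from Hale:
Hale: 0
Varne: 1  (via Hale)
Tarn: 4  (via Varne)
Irby: 5  (via Tarn)
Eskin: 6  (via Tarn)
Quorn: 9  (via Irby)
Shortest route: Hale → Varne → Tarn → Irby → Quorn = 9 km.

9 km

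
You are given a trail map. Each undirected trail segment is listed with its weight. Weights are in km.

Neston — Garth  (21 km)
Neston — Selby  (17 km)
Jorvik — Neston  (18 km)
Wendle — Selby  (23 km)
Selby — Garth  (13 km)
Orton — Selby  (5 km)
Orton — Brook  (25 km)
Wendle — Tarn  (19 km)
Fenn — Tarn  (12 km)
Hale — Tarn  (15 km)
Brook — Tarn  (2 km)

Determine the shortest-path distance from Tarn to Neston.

Settle nodes by increasing distance from Tarn:
Tarn: 0
Brook: 2  (via Tarn)
Fenn: 12  (via Tarn)
Hale: 15  (via Tarn)
Wendle: 19  (via Tarn)
Orton: 27  (via Brook)
Selby: 32  (via Orton)
Garth: 45  (via Selby)
Neston: 49  (via Selby)
Shortest route: Tarn–Brook–Orton–Selby–Neston = 49 km.

49 km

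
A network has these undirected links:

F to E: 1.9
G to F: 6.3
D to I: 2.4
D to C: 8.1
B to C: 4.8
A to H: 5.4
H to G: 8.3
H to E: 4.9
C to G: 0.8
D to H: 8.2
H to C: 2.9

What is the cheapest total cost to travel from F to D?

15

Enumerating some paths:
F–G–C–D: 6.3+0.8+8.1 = 15.2
F–E–H–D: 1.9+4.9+8.2 = 15
The minimum is 15 via F–E–H–D.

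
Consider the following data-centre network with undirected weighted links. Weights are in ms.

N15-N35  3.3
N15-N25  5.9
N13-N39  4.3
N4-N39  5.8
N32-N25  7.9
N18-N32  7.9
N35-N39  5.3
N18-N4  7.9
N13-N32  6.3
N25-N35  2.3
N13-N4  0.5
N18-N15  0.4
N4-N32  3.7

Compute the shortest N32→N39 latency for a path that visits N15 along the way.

16.9 ms

Best N32 to N15: N32–N18–N15 costing 8.3
Best N15 to N39: N15–N35–N39 costing 8.6
Total via N15: 8.3 + 8.6 = 16.9 ms.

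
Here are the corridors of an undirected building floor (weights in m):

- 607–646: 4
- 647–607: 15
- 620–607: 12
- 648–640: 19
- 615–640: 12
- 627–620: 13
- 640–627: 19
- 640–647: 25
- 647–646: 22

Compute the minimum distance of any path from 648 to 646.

63 m

Candidate routes:
648–640–627–620–607–646: 19+19+13+12+4 = 67
648–640–627–620–607–647–646: 19+19+13+12+15+22 = 100
648–640–647–607–646: 19+25+15+4 = 63
648–640–647–646: 19+25+22 = 66
Cheapest is 648–640–647–607–646 at 63 m.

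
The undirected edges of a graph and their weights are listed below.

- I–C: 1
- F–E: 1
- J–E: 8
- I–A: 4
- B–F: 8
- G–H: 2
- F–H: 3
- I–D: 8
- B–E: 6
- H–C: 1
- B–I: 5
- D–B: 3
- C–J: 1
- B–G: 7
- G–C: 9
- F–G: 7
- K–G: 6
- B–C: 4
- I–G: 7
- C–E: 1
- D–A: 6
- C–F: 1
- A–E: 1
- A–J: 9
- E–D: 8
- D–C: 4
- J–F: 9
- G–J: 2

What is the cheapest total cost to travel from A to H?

Shortest distances from A:
A: 0
E: 1  (via A)
C: 2  (via E)
F: 2  (via E)
H: 3  (via C)
Shortest route: A → E → C → H = 3.

3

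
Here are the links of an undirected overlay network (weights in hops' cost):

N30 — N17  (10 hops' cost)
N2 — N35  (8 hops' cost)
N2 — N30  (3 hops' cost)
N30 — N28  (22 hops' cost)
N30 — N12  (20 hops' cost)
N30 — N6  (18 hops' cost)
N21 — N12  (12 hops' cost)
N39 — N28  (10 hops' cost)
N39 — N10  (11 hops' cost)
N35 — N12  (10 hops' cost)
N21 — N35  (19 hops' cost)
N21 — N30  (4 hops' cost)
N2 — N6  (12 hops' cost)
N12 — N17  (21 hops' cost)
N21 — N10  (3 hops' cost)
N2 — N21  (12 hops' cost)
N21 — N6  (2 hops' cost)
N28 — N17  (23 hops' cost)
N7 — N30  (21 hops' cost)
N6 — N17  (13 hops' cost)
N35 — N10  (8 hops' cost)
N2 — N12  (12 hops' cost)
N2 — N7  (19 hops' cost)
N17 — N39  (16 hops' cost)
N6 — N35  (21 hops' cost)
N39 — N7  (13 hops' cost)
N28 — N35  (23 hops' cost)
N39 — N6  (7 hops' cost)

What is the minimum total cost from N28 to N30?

22 hops' cost

Running Dijkstra from N28:
N28: 0
N39: 10  (via N28)
N6: 17  (via N39)
N21: 19  (via N6)
N10: 21  (via N39)
N30: 22  (via N28)
Shortest route: N28 → N30 = 22 hops' cost.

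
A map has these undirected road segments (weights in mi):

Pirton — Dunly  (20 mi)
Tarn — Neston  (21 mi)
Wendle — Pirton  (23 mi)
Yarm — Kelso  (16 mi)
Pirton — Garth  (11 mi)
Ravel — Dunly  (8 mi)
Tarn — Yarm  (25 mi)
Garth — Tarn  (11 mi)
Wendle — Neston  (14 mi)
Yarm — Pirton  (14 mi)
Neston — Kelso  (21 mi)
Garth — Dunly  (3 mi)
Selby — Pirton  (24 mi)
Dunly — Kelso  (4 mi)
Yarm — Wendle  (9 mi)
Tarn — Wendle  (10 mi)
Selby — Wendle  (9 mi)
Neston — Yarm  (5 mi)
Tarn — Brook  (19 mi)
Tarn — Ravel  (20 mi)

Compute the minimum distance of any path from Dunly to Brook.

Candidate routes:
Dunly → Ravel → Tarn → Brook: 8+20+19 = 47
Dunly → Garth → Tarn → Brook: 3+11+19 = 33
Dunly → Pirton → Garth → Tarn → Brook: 20+11+11+19 = 61
Dunly → Kelso → Yarm → Wendle → Tarn → Brook: 4+16+9+10+19 = 58
Cheapest is Dunly → Garth → Tarn → Brook at 33 mi.

33 mi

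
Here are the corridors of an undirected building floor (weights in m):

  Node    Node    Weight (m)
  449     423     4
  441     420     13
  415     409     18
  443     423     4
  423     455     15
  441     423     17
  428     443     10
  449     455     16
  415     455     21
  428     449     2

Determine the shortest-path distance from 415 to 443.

40 m

Enumerating some paths:
415 - 455 - 449 - 428 - 443: 21+16+2+10 = 49
415 - 455 - 449 - 423 - 443: 21+16+4+4 = 45
415 - 455 - 423 - 443: 21+15+4 = 40
The minimum is 40 m via 415 - 455 - 423 - 443.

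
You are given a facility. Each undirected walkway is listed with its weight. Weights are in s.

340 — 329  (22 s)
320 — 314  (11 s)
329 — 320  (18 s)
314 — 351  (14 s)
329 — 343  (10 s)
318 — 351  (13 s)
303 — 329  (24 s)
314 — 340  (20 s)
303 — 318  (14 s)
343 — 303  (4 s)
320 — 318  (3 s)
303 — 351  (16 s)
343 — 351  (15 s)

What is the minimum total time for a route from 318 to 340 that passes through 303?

Best 318 to 303: 318–303 costing 14
Best 303 to 340: 303–343–329–340 costing 36
Total via 303: 14 + 36 = 50 s.

50 s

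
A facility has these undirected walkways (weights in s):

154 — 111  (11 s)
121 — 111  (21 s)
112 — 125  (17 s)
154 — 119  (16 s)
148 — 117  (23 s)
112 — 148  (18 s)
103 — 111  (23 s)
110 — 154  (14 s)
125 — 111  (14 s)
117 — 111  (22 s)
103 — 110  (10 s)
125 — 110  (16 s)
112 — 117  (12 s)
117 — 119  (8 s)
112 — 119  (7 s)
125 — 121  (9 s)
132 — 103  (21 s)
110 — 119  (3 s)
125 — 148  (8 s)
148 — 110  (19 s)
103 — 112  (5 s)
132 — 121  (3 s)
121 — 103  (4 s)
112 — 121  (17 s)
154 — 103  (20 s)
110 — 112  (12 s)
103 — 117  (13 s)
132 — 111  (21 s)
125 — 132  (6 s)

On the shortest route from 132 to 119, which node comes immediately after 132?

121

Compare a few routes:
132–121–103–110–119: 3+4+10+3 = 20
132–121–103–112–119: 3+4+5+7 = 19
Cheapest is 132–121–103–112–119 at 19 s.
So from 132 the first move is to 121.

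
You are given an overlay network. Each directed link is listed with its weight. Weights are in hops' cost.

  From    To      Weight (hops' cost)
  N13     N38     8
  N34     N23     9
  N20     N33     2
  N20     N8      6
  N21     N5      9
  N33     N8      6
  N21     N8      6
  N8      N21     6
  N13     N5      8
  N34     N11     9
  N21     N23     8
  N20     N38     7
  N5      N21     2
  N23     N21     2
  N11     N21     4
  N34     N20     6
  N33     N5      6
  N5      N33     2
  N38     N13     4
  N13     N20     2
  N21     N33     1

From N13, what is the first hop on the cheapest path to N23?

Compare a few routes:
N13 - N5 - N21 - N23: 8+2+8 = 18
N13 - N20 - N33 - N5 - N21 - N23: 2+2+6+2+8 = 20
Cheapest is N13 - N5 - N21 - N23 at 18 hops' cost.
So from N13 the first move is to N5.

N5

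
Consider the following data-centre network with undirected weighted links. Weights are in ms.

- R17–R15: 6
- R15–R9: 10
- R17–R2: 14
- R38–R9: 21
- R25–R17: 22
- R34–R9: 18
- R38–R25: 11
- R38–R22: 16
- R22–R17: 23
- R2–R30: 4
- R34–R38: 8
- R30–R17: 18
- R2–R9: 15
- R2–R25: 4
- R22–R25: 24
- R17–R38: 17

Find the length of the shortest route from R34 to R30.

Enumerating some paths:
R34 → R38 → R25 → R2 → R30: 8+11+4+4 = 27
R34 → R9 → R2 → R30: 18+15+4 = 37
Cheapest is R34 → R38 → R25 → R2 → R30 at 27 ms.

27 ms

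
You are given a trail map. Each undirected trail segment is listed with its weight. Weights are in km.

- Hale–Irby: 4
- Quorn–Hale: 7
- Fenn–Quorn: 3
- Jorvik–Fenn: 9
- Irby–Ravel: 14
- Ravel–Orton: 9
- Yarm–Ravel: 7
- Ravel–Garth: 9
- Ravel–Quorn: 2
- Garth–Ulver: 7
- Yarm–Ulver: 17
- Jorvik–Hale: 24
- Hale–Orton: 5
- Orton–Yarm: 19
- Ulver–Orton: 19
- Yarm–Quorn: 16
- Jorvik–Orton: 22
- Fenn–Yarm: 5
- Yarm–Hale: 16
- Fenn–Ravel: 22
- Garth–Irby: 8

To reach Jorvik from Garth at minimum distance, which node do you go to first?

Ravel

Compare a few routes:
Garth–Ravel–Yarm–Fenn–Jorvik: 9+7+5+9 = 30
Garth–Ravel–Quorn–Fenn–Jorvik: 9+2+3+9 = 23
Garth–Irby–Hale–Jorvik: 8+4+24 = 36
Garth–Irby–Hale–Quorn–Fenn–Jorvik: 8+4+7+3+9 = 31
The minimum is 23 km via Garth–Ravel–Quorn–Fenn–Jorvik.
So from Garth the first move is to Ravel.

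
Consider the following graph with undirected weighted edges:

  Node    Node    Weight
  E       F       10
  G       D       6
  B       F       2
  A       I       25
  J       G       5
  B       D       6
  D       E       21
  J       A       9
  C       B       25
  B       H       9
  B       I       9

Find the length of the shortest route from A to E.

Shortest distances from A:
A: 0
J: 9  (via A)
G: 14  (via J)
D: 20  (via G)
I: 25  (via A)
B: 26  (via D)
F: 28  (via B)
H: 35  (via B)
E: 38  (via F)
Shortest route: A → J → G → D → B → F → E = 38.

38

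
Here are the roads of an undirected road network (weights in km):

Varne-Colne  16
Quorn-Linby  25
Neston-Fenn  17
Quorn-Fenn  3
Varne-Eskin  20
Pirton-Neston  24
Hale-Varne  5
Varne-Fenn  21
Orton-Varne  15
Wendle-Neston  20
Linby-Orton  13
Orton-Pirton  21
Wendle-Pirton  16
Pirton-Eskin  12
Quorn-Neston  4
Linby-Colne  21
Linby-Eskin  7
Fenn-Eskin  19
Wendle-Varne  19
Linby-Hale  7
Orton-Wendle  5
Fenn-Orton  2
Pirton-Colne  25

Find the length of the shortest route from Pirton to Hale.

Candidate routes:
Pirton - Eskin - Linby - Hale: 12+7+7 = 26
Pirton - Eskin - Varne - Hale: 12+20+5 = 37
Cheapest is Pirton - Eskin - Linby - Hale at 26 km.

26 km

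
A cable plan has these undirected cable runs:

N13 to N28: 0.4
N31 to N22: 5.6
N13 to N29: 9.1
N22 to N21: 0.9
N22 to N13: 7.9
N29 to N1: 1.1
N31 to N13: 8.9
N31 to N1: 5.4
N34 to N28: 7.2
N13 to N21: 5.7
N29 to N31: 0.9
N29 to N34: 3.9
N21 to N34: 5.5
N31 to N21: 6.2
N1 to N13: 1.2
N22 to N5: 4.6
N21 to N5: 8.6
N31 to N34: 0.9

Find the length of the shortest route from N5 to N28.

11.6

Settle nodes by increasing distance from N5:
N5: 0
N22: 4.6  (via N5)
N21: 5.5  (via N22)
N31: 10.2  (via N22)
N34: 11  (via N21)
N29: 11.1  (via N31)
N13: 11.2  (via N21)
N28: 11.6  (via N13)
Shortest route: N5–N22–N21–N13–N28 = 11.6.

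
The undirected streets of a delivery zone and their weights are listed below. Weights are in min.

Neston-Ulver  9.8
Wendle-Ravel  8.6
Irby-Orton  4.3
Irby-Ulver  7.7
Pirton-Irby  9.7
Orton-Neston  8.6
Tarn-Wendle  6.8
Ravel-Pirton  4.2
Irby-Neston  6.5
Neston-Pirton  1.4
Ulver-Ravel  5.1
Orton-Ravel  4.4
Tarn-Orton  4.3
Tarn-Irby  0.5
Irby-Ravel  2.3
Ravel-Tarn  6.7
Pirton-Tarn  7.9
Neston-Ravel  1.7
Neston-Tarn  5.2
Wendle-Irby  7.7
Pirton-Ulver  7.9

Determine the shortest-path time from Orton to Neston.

6.1 min

Compare a few routes:
Orton–Irby–Ravel–Neston: 4.3+2.3+1.7 = 8.3
Orton–Ravel–Neston: 4.4+1.7 = 6.1
Cheapest is Orton–Ravel–Neston at 6.1 min.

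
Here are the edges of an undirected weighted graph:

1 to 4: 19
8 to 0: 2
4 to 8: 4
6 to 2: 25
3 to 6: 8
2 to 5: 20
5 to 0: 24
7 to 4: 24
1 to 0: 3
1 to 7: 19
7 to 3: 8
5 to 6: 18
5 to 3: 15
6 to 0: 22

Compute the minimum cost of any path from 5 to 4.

30

Compare a few routes:
5–0–8–4: 24+2+4 = 30
5–6–0–8–4: 18+22+2+4 = 46
The minimum is 30 via 5–0–8–4.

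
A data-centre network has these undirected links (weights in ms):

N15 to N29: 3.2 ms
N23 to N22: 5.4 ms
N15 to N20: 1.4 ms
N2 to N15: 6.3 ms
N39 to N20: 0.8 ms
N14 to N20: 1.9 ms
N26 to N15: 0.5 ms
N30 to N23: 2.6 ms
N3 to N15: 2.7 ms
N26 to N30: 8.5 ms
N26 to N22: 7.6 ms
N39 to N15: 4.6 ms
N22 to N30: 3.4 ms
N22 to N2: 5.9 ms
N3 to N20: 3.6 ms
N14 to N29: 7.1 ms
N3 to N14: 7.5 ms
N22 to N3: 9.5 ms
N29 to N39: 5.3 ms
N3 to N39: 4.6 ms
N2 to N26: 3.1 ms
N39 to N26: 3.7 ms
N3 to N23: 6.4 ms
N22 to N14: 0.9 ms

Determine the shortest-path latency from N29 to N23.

Settle nodes by increasing distance from N29:
N29: 0
N15: 3.2  (via N29)
N26: 3.7  (via N15)
N20: 4.6  (via N15)
N39: 5.3  (via N29)
N3: 5.9  (via N15)
N14: 6.5  (via N20)
N2: 6.8  (via N26)
N22: 7.4  (via N14)
N30: 10.8  (via N22)
N23: 12.3  (via N3)
Shortest route: N29–N15–N3–N23 = 12.3 ms.

12.3 ms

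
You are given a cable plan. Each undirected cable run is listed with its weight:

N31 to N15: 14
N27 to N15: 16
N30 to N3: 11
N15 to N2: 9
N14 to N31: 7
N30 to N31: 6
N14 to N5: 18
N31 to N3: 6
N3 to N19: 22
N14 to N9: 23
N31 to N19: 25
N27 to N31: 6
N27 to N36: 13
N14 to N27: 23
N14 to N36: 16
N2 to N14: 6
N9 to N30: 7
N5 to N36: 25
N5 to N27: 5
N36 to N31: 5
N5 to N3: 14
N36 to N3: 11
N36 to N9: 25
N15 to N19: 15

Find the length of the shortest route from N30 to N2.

19

Enumerating some paths:
N30 - N31 - N36 - N14 - N2: 6+5+16+6 = 33
N30 - N3 - N31 - N14 - N2: 11+6+7+6 = 30
N30 - N31 - N14 - N2: 6+7+6 = 19
N30 - N31 - N15 - N2: 6+14+9 = 29
Cheapest is N30 - N31 - N14 - N2 at 19.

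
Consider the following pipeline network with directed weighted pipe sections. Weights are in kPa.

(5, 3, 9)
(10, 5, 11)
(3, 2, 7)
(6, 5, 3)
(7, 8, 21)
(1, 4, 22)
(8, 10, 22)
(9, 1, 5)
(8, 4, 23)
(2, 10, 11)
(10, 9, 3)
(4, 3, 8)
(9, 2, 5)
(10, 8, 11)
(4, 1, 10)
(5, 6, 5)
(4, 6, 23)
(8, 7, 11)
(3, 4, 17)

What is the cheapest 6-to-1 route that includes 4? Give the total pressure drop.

39 kPa

Shortest 6→4: 6 → 5 → 3 → 4 = 29
Shortest 4→1: 4 → 1 = 10
Total via 4: 29 + 10 = 39 kPa.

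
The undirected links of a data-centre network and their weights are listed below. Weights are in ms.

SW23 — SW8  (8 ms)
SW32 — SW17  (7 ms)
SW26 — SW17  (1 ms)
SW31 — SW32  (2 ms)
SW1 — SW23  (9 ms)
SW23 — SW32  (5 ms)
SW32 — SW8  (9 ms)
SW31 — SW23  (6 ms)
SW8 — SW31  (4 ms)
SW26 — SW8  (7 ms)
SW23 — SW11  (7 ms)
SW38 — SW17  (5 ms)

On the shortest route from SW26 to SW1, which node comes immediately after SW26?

SW17

Compare a few routes:
SW26–SW17–SW32–SW23–SW1: 1+7+5+9 = 22
SW26–SW8–SW23–SW1: 7+8+9 = 24
Cheapest is SW26–SW17–SW32–SW23–SW1 at 22 ms.
So from SW26 the first move is to SW17.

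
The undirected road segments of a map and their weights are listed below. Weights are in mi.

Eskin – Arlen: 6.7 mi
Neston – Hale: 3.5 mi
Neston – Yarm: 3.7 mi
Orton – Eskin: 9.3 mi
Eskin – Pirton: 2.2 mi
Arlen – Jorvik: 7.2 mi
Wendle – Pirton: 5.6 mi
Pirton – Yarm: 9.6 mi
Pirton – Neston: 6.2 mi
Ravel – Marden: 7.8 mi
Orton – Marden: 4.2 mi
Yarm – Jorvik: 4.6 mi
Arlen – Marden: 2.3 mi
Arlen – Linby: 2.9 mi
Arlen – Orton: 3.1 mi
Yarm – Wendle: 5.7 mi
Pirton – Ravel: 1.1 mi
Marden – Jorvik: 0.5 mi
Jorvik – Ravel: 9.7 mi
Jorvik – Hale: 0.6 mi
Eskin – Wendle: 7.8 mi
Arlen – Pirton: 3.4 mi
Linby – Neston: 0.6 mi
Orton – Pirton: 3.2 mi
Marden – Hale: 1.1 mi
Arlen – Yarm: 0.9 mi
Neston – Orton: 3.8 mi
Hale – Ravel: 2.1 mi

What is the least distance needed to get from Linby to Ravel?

6.2 mi

Running Dijkstra from Linby:
Linby: 0
Neston: 0.6  (via Linby)
Arlen: 2.9  (via Linby)
Yarm: 3.8  (via Arlen)
Hale: 4.1  (via Neston)
Orton: 4.4  (via Neston)
Jorvik: 4.7  (via Hale)
Marden: 5.2  (via Arlen)
Ravel: 6.2  (via Hale)
Shortest route: Linby–Neston–Hale–Ravel = 6.2 mi.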